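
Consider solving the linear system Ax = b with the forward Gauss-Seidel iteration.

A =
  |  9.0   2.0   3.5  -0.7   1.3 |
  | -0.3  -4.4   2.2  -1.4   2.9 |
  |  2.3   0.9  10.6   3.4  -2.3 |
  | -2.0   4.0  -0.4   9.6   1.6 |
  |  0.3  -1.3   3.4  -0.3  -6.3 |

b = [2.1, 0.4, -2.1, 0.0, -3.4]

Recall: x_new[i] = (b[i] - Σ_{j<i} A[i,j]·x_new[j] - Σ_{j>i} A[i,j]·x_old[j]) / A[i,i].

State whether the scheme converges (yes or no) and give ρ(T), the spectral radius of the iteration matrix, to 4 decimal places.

A = D + L + U where D = diag(9, -4.4, 10.6, 9.6, -6.3).
T_GS = -(D+L)⁻¹U: row 0 first, T[0,2] = -(3.5)/(9) = -0.3889; later rows by forward substitution.
  T[0,:] = [+0.0000  -0.2222  -0.3889  +0.0778  -0.1444]
  T[1,:] = [+0.0000  +0.0152  +0.5265  -0.3235  +0.6689]
  T[2,:] = [+0.0000  +0.0469  +0.0397  -0.3102  +0.1915]
  T[3,:] = [+0.0000  -0.0507  -0.2987  +0.1381  -0.4675]
  T[4,:] = [+0.0000  +0.0140  -0.0915  -0.1035  -0.0193]
moduli |λ_i(T)| = 0.5178, 0.3106, 0.0619, 0.0284, 0.0000.
ρ = 0.5178; 0.5178 < 1: convergent.

yes, ρ = 0.5178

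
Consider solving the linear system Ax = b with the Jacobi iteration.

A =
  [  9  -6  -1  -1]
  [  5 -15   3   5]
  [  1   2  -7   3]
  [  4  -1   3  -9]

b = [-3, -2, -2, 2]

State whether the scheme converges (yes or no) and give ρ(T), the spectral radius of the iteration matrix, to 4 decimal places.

Write A = D+L+U with D = diag(9, -15, -7, -9).
Jacobi: T = -D⁻¹(L+U), T[1,0] = -(5)/(-15) = +0.3333; T[1,1] = 0.
  T[0,:] = [+0.0000 +0.6667 +0.1111 +0.1111]
  T[1,:] = [+0.3333 +0.0000 +0.2000 +0.3333]
  T[2,:] = [+0.1429 +0.2857 +0.0000 +0.4286]
  T[3,:] = [+0.4444 -0.1111 +0.3333 +0.0000]
|roots of det(T-λI)|: 0.8205, 0.4254, 0.4254, 0.0546.
ρ(T) = max|λ| = 0.8205; 0.8205 < 1: convergent.

yes, ρ = 0.8205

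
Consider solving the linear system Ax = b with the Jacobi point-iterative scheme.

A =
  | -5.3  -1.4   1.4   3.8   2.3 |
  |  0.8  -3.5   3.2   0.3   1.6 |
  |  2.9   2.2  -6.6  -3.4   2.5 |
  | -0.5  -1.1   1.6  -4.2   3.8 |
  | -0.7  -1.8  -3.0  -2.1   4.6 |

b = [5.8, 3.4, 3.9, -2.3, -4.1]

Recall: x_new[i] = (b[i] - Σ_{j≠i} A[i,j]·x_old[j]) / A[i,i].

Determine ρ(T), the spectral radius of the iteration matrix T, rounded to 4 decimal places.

1.1746

Diagonal D = diag(-5.3, -3.5, -6.6, -4.2, 4.6); L, U strict lower/upper.
T_J = -D⁻¹(L+U): T[3,2] = -(1.6)/(-4.2) = +0.3810; T[3,3] = 0.
  T[0,:] = [+0.0000  -0.2642  +0.2642  +0.7170  +0.4340]
  T[1,:] = [+0.2286  +0.0000  +0.9143  +0.0857  +0.4571]
  T[2,:] = [+0.4394  +0.3333  +0.0000  -0.5152  +0.3788]
  T[3,:] = [-0.1190  -0.2619  +0.3810  +0.0000  +0.9048]
  T[4,:] = [+0.1522  +0.3913  +0.6522  +0.4565  +0.0000]
|eigenvalues of T|: 1.1746, 0.7293, 0.7293, 0.4267, 0.4267.
spectral radius ρ = 1.1746; 1.1746 > 1: divergent.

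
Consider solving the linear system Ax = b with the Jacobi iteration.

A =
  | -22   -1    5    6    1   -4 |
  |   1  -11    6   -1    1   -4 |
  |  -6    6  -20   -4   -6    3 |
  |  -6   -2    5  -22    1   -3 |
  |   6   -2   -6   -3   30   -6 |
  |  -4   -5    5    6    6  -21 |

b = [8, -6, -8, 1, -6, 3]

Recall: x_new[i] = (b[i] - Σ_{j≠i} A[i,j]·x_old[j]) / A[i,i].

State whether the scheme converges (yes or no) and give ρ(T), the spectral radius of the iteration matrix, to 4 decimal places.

yes, ρ = 0.5156

Let D = diag(-22, -11, -20, -22, 30, -21); L, U the strict triangles.
Jacobi T = -D⁻¹(L+U): T[3,5] = -(-3)/(-22) = -0.1364; T[3,3] = 0.
  T[0,:] = [+0.0000 -0.0455 +0.2273 +0.2727 +0.0455 -0.1818]
  T[1,:] = [+0.0909 +0.0000 +0.5455 -0.0909 +0.0909 -0.3636]
  T[2,:] = [-0.3000 +0.3000 +0.0000 -0.2000 -0.3000 +0.1500]
  T[3,:] = [-0.2727 -0.0909 +0.2273 +0.0000 +0.0455 -0.1364]
  T[4,:] = [-0.2000 +0.0667 +0.2000 +0.1000 +0.0000 +0.2000]
  T[5,:] = [-0.1905 -0.2381 +0.2381 +0.2857 +0.2857 +0.0000]
|roots of det(T-λI)|: 0.5156, 0.4280, 0.3950, 0.3950, 0.2155, 0.0412.
ρ = 0.5156; 0.5156 < 1: convergent.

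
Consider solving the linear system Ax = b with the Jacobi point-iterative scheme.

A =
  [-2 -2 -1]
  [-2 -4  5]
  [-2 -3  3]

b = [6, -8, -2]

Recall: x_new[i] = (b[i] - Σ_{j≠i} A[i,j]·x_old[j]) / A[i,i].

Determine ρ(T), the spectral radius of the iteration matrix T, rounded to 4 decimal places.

A = D + L + U where D = diag(-2, -4, 3).
Jacobi T = -D⁻¹(L+U): T[1,0] = -(-2)/(-4) = -0.5000; T[1,1] = 0.
  T[0,:] = [+0.0000, -1.0000, -0.5000]
  T[1,:] = [-0.5000, +0.0000, +1.2500]
  T[2,:] = [+0.6667, +1.0000, +0.0000]
|roots of det(T-λI)|: 1.3587, 0.8587, 0.5000.
spectral radius ρ = 1.3587; 1.3587 > 1, so it fails to converge.

1.3587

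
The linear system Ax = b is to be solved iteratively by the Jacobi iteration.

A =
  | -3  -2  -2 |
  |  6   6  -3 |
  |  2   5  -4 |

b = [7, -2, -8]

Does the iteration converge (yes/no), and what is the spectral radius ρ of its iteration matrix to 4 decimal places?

no, ρ = 1.2257

Write A = D+L+U with D = diag(-3, 6, -4).
T_J = -D⁻¹(L+U): T[2,1] = -(5)/(-4) = +1.2500; T[2,2] = 0.
  T[0,:] = [+0.0000, -0.6667, -0.6667]
  T[1,:] = [-1.0000, +0.0000, +0.5000]
  T[2,:] = [+0.5000, +1.2500, +0.0000]
eigenvalue magnitudes: 1.2257, 0.7375, 0.7375.
ρ = 1.2257; 1.2257 > 1, so it fails to converge.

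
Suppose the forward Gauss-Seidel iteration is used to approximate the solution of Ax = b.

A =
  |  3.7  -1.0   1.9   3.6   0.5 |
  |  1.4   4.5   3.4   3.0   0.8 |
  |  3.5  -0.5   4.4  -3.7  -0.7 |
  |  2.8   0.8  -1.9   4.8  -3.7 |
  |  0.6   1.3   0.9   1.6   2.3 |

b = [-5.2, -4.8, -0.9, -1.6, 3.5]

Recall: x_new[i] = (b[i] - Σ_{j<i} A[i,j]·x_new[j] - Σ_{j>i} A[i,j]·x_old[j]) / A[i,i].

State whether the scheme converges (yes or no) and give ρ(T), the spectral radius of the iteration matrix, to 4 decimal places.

A = D + L + U where D = diag(3.7, 4.5, 4.4, 4.8, 2.3).
Gauss-Seidel: T = -(D+L)⁻¹U, row 0 first, T[0,3] = -(3.6)/(3.7) = -0.9730; later rows by forward substitution.
  T[0,:] = [+0.0000 +0.2703 -0.5135 -0.9730 -0.1351]
  T[1,:] = [+0.0000 -0.0841 -0.5958 -0.3640 -0.1357]
  T[2,:] = [+0.0000 -0.2245 +0.3408 +1.5735 +0.2512]
  T[3,:] = [+0.0000 -0.2325 +0.5337 +1.2511 +0.9717]
  T[4,:] = [+0.0000 +0.2266 -0.0339 -1.0265 -0.6623]
eigenvalue magnitudes: 1.5609, 0.5896, 0.5896, 0.0636, 0.0000.
spectral radius ρ = 1.5609; 1.5609 > 1 ⇒ diverges.

no, ρ = 1.5609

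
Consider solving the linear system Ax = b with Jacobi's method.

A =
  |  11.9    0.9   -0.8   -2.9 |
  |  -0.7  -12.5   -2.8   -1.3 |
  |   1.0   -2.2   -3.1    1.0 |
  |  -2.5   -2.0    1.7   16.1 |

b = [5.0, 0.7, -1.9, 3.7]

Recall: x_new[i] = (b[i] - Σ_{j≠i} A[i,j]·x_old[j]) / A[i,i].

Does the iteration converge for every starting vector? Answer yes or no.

Diagonal D = diag(11.9, -12.5, -3.1, 16.1); L, U strict lower/upper.
T_J = -D⁻¹(L+U): T[1,3] = -(-1.3)/(-12.5) = -0.1040; T[1,1] = 0.
  T[0,:] = [+0.0000, -0.0756, +0.0672, +0.2437]
  T[1,:] = [-0.0560, +0.0000, -0.2240, -0.1040]
  T[2,:] = [+0.3226, -0.7097, +0.0000, +0.3226]
  T[3,:] = [+0.1553, +0.1242, -0.1056, +0.0000]
|λ(T)| sorted: 0.4051, 0.3159, 0.3159, 0.1880.
ρ(T) = max|λ| = 0.4051; 0.4051 < 1, so it converges for any x₀.

yes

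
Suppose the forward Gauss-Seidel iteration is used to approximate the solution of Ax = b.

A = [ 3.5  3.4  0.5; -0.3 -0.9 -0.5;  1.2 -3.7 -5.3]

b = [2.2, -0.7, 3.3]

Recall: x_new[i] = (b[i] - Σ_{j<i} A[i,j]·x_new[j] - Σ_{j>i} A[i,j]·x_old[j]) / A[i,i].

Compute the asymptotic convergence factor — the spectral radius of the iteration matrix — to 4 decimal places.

Split A = D + L + U, D = diag(3.5, -0.9, -5.3).
Gauss-Seidel: T = -(D+L)⁻¹U, row 0 first, T[0,1] = -(3.4)/(3.5) = -0.9714; later rows by forward substitution.
  T[0,:] = [+0.0000, -0.9714, -0.1429]
  T[1,:] = [+0.0000, +0.3238, -0.5079]
  T[2,:] = [+0.0000, -0.4460, +0.3223]
moduli |λ_i(T)| = 0.7990, 0.1529, 0.0000.
ρ = 0.7990; 0.7990 < 1 ⇒ converges.

0.7990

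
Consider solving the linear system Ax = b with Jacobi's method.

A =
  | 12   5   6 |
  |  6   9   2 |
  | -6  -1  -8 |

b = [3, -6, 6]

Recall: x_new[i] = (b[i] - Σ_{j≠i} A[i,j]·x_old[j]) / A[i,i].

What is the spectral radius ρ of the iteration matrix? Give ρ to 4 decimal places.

Diagonal D = diag(12, 9, -8); L, U strict lower/upper.
Jacobi: T = -D⁻¹(L+U), T[0,1] = -(5)/(12) = -0.4167; T[0,0] = 0.
  T[0,:] = [+0.0000 -0.4167 -0.5000]
  T[1,:] = [-0.6667 +0.0000 -0.2222]
  T[2,:] = [-0.7500 -0.1250 +0.0000]
|λ(T)| sorted: 0.8969, 0.7263, 0.1706.
spectral radius ρ = 0.8969; 0.8969 < 1 ⇒ converges.

0.8969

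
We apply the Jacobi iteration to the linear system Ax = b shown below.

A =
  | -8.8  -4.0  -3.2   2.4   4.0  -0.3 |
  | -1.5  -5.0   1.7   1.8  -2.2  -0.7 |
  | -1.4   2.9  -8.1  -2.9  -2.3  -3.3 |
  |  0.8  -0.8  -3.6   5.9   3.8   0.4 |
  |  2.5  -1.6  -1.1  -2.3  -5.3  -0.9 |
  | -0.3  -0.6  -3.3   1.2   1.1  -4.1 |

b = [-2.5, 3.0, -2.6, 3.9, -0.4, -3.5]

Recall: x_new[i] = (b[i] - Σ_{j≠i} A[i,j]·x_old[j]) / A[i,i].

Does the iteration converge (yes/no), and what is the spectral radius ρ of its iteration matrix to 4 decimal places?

no, ρ = 1.1603

Split A = D + L + U, D = diag(-8.8, -5, -8.1, 5.9, -5.3, -4.1).
T_J = -D⁻¹(L+U): T[2,0] = -(-1.4)/(-8.1) = -0.1728; T[2,2] = 0.
  T[0,:] = [+0.0000, -0.4545, -0.3636, +0.2727, +0.4545, -0.0341]
  T[1,:] = [-0.3000, +0.0000, +0.3400, +0.3600, -0.4400, -0.1400]
  T[2,:] = [-0.1728, +0.3580, +0.0000, -0.3580, -0.2840, -0.4074]
  T[3,:] = [-0.1356, +0.1356, +0.6102, +0.0000, -0.6441, -0.0678]
  T[4,:] = [+0.4717, -0.3019, -0.2075, -0.4340, +0.0000, -0.1698]
  T[5,:] = [-0.0732, -0.1463, -0.8049, +0.2927, +0.2683, +0.0000]
|roots of det(T-λI)|: 1.1603, 0.5959, 0.5959, 0.3225, 0.1882, 0.1882.
ρ = 1.1603; 1.1603 > 1 ⇒ diverges.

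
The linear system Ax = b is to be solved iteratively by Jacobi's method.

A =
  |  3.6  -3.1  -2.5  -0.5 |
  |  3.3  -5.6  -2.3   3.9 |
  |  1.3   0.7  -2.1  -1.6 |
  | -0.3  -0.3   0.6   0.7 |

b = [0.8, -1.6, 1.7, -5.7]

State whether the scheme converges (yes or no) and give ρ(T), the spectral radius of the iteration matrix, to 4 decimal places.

no, ρ = 1.1846

Write A = D+L+U with D = diag(3.6, -5.6, -2.1, 0.7).
T_J = -D⁻¹(L+U): T[3,1] = -(-0.3)/(0.7) = +0.4286; T[3,3] = 0.
  T[0,:] = [+0.0000  +0.8611  +0.6944  +0.1389]
  T[1,:] = [+0.5893  +0.0000  -0.4107  +0.6964]
  T[2,:] = [+0.6190  +0.3333  +0.0000  -0.7619]
  T[3,:] = [+0.4286  +0.4286  -0.8571  +0.0000]
moduli |λ_i(T)| = 1.1846, 0.9553, 0.9553, 0.7006.
ρ = 1.1846; 1.1846 > 1, so it fails to converge.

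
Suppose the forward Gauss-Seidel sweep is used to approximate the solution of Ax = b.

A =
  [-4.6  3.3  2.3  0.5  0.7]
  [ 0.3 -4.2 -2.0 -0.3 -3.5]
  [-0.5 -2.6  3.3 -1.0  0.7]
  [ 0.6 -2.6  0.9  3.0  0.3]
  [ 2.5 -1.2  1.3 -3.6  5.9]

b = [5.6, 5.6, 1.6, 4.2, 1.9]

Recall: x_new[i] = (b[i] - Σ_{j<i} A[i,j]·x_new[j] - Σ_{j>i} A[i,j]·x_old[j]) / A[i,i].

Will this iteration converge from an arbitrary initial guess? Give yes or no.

Write A = D+L+U with D = diag(-4.6, -4.2, 3.3, 3, 5.9).
Gauss-Seidel: T = -(D+L)⁻¹U, row 0 first, T[0,2] = -(2.3)/(-4.6) = +0.5000; later rows by forward substitution.
  T[0,:] = [+0.0000 +0.7174 +0.5000 +0.1087 +0.1522]
  T[1,:] = [+0.0000 +0.0512 -0.4405 -0.0637 -0.8225]
  T[2,:] = [+0.0000 +0.1491 -0.2713 +0.2693 -0.8371]
  T[3,:] = [+0.0000 -0.1438 -0.4004 -0.1577 -0.5921]
  T[4,:] = [+0.0000 -0.4141 -0.4860 -0.2146 -0.4086]
eigenvalue magnitudes: 1.2046, 0.4682, 0.1167, 0.0667, 0.0000.
ρ = 1.2046; 1.2046 > 1, so it fails to converge.

no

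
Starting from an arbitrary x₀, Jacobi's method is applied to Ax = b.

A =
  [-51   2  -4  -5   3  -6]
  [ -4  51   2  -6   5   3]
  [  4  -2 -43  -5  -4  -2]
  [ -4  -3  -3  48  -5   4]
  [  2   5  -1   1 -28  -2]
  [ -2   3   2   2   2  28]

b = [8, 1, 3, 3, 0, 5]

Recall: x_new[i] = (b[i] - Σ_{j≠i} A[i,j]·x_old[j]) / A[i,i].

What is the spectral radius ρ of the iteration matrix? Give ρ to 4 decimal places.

0.2047

Split A = D + L + U, D = diag(-51, 51, -43, 48, -28, 28).
Jacobi T = -D⁻¹(L+U): T[2,1] = -(-2)/(-43) = -0.0465; T[2,2] = 0.
  T[0,:] = [+0.0000  +0.0392  -0.0784  -0.0980  +0.0588  -0.1176]
  T[1,:] = [+0.0784  +0.0000  -0.0392  +0.1176  -0.0980  -0.0588]
  T[2,:] = [+0.0930  -0.0465  +0.0000  -0.1163  -0.0930  -0.0465]
  T[3,:] = [+0.0833  +0.0625  +0.0625  +0.0000  +0.1042  -0.0833]
  T[4,:] = [+0.0714  +0.1786  -0.0357  +0.0357  +0.0000  -0.0714]
  T[5,:] = [+0.0714  -0.1071  -0.0714  -0.0714  -0.0714  +0.0000]
|roots of det(T-λI)|: 0.2047, 0.1590, 0.1590, 0.1550, 0.1550, 0.0696.
spectral radius ρ = 0.2047; 0.2047 < 1, so it converges for any x₀.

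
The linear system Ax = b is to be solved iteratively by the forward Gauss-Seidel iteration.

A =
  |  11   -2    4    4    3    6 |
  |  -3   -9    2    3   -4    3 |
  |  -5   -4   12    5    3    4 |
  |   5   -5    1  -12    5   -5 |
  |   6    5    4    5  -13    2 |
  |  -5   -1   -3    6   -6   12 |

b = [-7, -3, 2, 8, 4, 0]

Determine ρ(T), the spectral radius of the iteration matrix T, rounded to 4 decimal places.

1.1250

A = D + L + U where D = diag(11, -9, 12, -12, -13, 12).
GS T = -(D+L)⁻¹U: row 0 first, T[0,5] = -(6)/(11) = -0.5455; later rows by forward substitution.
  T[0,:] = [+0.0000  +0.1818  -0.3636  -0.3636  -0.2727  -0.5455]
  T[1,:] = [+0.0000  -0.0606  +0.3434  +0.4545  -0.3535  +0.5152]
  T[2,:] = [+0.0000  +0.0556  -0.0370  -0.4167  -0.4815  -0.3889]
  T[3,:] = [+0.0000  +0.1056  -0.2977  -0.3756  +0.4102  -0.8910]
  T[4,:] = [+0.0000  +0.1183  -0.1616  -0.2657  -0.2522  -0.3621]
  T[5,:] = [+0.0000  +0.0909  -0.0641  -0.1628  -0.5947  -0.0171]
eigenvalue magnitudes: 1.1250, 0.2815, 0.1415, 0.1415, 0.0709, 0.0000.
ρ = 1.1250; 1.1250 > 1: divergent.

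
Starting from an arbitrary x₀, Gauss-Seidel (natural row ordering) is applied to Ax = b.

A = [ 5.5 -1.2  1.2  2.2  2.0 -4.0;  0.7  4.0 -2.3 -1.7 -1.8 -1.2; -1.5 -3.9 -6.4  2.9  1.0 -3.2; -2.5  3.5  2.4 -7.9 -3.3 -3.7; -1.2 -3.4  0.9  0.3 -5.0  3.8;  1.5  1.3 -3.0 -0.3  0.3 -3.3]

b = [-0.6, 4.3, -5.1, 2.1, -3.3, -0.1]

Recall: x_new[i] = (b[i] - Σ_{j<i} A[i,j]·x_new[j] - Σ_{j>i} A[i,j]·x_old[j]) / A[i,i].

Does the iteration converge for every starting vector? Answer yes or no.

no

Let D = diag(5.5, 4, -6.4, -7.9, -5, -3.3); L, U the strict triangles.
Gauss-Seidel: T = -(D+L)⁻¹U, row 0 first, T[0,1] = -(-1.2)/(5.5) = +0.2182; later rows by forward substitution.
  T[0,:] = [+0.0000, +0.2182, -0.2182, -0.4000, -0.3636, +0.7273]
  T[1,:] = [+0.0000, -0.0382, +0.6132, +0.4950, +0.5136, +0.1727]
  T[2,:] = [+0.0000, -0.0279, -0.3225, +0.2452, -0.0715, -0.7757]
  T[3,:] = [+0.0000, -0.0944, +0.2427, +0.4204, -0.0968, -0.8576]
  T[4,:] = [+0.0000, -0.0371, -0.4081, -0.1712, -0.2807, +0.2769]
  T[5,:] = [+0.0000, +0.1147, +0.3764, -0.2635, +0.0854, +1.2070]
|λ(T)| sorted: 1.2599, 0.3835, 0.3499, 0.2203, 0.2203, 0.0000.
ρ = 1.2599; 1.2599 > 1, so it fails to converge.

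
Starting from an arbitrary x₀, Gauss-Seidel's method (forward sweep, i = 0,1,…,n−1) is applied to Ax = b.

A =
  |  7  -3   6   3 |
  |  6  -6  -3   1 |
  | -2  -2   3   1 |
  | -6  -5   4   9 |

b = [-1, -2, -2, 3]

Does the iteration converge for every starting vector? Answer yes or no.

Let D = diag(7, -6, 3, 9); L, U the strict triangles.
GS T = -(D+L)⁻¹U: row 0 first, T[0,2] = -(6)/(7) = -0.8571; later rows by forward substitution.
  T[0,:] = [+0.0000 +0.4286 -0.8571 -0.4286]
  T[1,:] = [+0.0000 +0.4286 -1.3571 -0.2619]
  T[2,:] = [+0.0000 +0.5714 -1.4762 -0.7937]
  T[3,:] = [+0.0000 +0.2698 -0.6693 -0.0785]
|λ(T)| sorted: 1.2809, 0.2852, 0.1304, 0.0000.
spectral radius ρ = 1.2809; 1.2809 > 1 ⇒ diverges.

no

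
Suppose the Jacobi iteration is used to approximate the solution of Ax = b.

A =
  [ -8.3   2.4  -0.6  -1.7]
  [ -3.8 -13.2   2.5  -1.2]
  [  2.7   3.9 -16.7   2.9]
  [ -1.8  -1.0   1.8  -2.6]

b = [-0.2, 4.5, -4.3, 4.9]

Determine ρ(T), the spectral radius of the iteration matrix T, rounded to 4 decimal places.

0.5628

Write A = D+L+U with D = diag(-8.3, -13.2, -16.7, -2.6).
Jacobi T = -D⁻¹(L+U): T[1,3] = -(-1.2)/(-13.2) = -0.0909; T[1,1] = 0.
  T[0,:] = [+0.0000 +0.2892 -0.0723 -0.2048]
  T[1,:] = [-0.2879 +0.0000 +0.1894 -0.0909]
  T[2,:] = [+0.1617 +0.2335 +0.0000 +0.1737]
  T[3,:] = [-0.6923 -0.3846 +0.6923 +0.0000]
|eigenvalues of T|: 0.5628, 0.4405, 0.1288, 0.1288.
ρ(T) = max|λ| = 0.5628; 0.5628 < 1: convergent.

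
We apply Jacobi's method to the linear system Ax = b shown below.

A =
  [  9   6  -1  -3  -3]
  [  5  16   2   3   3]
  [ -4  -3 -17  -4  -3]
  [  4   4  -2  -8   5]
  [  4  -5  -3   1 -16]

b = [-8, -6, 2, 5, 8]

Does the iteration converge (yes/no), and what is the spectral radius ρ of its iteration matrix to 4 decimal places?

Let D = diag(9, 16, -17, -8, -16); L, U the strict triangles.
T_J = -D⁻¹(L+U): T[4,3] = -(1)/(-16) = +0.0625; T[4,4] = 0.
  T[0,:] = [+0.0000  -0.6667  +0.1111  +0.3333  +0.3333]
  T[1,:] = [-0.3125  +0.0000  -0.1250  -0.1875  -0.1875]
  T[2,:] = [-0.2353  -0.1765  +0.0000  -0.2353  -0.1765]
  T[3,:] = [+0.5000  +0.5000  -0.2500  +0.0000  +0.6250]
  T[4,:] = [+0.2500  -0.3125  -0.1875  +0.0625  +0.0000]
|roots of det(T-λI)|: 0.8690, 0.5096, 0.3664, 0.3664, 0.2005.
ρ = 0.8690; 0.8690 < 1: convergent.

yes, ρ = 0.8690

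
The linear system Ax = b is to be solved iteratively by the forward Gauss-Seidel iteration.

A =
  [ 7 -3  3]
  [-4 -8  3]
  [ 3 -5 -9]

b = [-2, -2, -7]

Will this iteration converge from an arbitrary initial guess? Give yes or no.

Let D = diag(7, -8, -9); L, U the strict triangles.
T_GS = -(D+L)⁻¹U: row 0 first, T[0,2] = -(3)/(7) = -0.4286; later rows by forward substitution.
  T[0,:] = [+0.0000  +0.4286  -0.4286]
  T[1,:] = [+0.0000  -0.2143  +0.5893]
  T[2,:] = [+0.0000  +0.2619  -0.4702]
|roots of det(T-λI)|: 0.7554, 0.0709, 0.0000.
ρ = 0.7554; 0.7554 < 1: convergent.

yes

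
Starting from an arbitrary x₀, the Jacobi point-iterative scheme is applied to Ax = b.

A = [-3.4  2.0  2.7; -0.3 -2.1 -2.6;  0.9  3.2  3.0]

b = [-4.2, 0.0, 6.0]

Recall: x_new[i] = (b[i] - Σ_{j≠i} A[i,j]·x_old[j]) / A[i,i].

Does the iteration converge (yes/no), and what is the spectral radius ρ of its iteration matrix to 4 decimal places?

Let D = diag(-3.4, -2.1, 3); L, U the strict triangles.
Jacobi T = -D⁻¹(L+U): T[0,1] = -(2)/(-3.4) = +0.5882; T[0,0] = 0.
  T[0,:] = [+0.0000, +0.5882, +0.7941]
  T[1,:] = [-0.1429, +0.0000, -1.2381]
  T[2,:] = [-0.3000, -1.0667, +0.0000]
moduli |λ_i(T)| = 1.1386, 0.7305, 0.4082.
ρ = 1.1386; 1.1386 > 1, so it fails to converge.

no, ρ = 1.1386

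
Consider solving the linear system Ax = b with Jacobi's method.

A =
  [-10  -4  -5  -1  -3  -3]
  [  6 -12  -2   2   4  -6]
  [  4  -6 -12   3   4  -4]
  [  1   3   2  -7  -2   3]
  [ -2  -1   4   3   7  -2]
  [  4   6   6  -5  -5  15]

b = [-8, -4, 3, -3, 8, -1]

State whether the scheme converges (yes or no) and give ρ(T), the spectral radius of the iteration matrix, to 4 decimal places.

Diagonal D = diag(-10, -12, -12, -7, 7, 15); L, U strict lower/upper.
Jacobi: T = -D⁻¹(L+U), T[2,3] = -(3)/(-12) = +0.2500; T[2,2] = 0.
  T[0,:] = [+0.0000, -0.4000, -0.5000, -0.1000, -0.3000, -0.3000]
  T[1,:] = [+0.5000, +0.0000, -0.1667, +0.1667, +0.3333, -0.5000]
  T[2,:] = [+0.3333, -0.5000, +0.0000, +0.2500, +0.3333, -0.3333]
  T[3,:] = [+0.1429, +0.4286, +0.2857, +0.0000, -0.2857, +0.4286]
  T[4,:] = [+0.2857, +0.1429, -0.5714, -0.4286, +0.0000, +0.2857]
  T[5,:] = [-0.2667, -0.4000, -0.4000, +0.3333, +0.3333, +0.0000]
moduli |λ_i(T)| = 1.1410, 0.7137, 0.7137, 0.5041, 0.5041, 0.3037.
ρ(T) = max|λ| = 1.1410; 1.1410 > 1, so it fails to converge.

no, ρ = 1.1410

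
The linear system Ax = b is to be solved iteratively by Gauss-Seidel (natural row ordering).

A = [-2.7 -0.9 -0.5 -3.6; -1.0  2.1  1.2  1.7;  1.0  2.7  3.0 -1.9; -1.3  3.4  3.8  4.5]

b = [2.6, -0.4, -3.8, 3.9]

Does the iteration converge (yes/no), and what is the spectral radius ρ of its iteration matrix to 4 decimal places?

Let D = diag(-2.7, 2.1, 3, 4.5); L, U the strict triangles.
GS T = -(D+L)⁻¹U: row 0 first, T[0,2] = -(-0.5)/(-2.7) = -0.1852; later rows by forward substitution.
  T[0,:] = [+0.0000  -0.3333  -0.1852  -1.3333]
  T[1,:] = [+0.0000  -0.1587  -0.6596  -1.4444]
  T[2,:] = [+0.0000  +0.2540  +0.6554  +2.3778]
  T[3,:] = [+0.0000  -0.1908  -0.1086  -1.3017]
|λ(T)| sorted: 1.2598, 0.5091, 0.0543, 0.0000.
ρ(T) = max|λ| = 1.2598; 1.2598 > 1: divergent.

no, ρ = 1.2598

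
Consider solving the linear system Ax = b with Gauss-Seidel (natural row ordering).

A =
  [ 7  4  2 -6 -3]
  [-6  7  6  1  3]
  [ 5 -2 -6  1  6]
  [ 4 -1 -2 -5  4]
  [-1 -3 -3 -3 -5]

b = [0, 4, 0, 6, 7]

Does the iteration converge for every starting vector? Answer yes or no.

Write A = D+L+U with D = diag(7, 7, -6, -5, -5).
Gauss-Seidel: T = -(D+L)⁻¹U, row 0 first, T[0,4] = -(-3)/(7) = +0.4286; later rows by forward substitution.
  T[0,:] = [+0.0000, -0.5714, -0.2857, +0.8571, +0.4286]
  T[1,:] = [+0.0000, -0.4898, -1.1020, +0.5918, -0.0612]
  T[2,:] = [+0.0000, -0.3129, +0.1293, +0.6837, +1.3776]
  T[3,:] = [+0.0000, -0.2340, -0.0599, +0.2939, +0.6041]
  T[4,:] = [+0.0000, +0.7363, +0.6767, -1.1131, -1.2380]
|λ(T)| sorted: 1.6098, 0.2678, 0.2678, 0.1131, 0.0000.
ρ = 1.6098; 1.6098 > 1: divergent.

no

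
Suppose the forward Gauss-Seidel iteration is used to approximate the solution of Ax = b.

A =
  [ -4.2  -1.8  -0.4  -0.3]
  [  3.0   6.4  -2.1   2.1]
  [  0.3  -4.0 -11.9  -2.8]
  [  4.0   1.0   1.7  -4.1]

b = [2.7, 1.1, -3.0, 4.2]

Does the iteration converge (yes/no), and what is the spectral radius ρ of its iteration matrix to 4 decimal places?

yes, ρ = 0.4065

Write A = D+L+U with D = diag(-4.2, 6.4, -11.9, -4.1).
GS T = -(D+L)⁻¹U: row 0 first, T[0,2] = -(-0.4)/(-4.2) = -0.0952; later rows by forward substitution.
  T[0,:] = [+0.0000  -0.4286  -0.0952  -0.0714]
  T[1,:] = [+0.0000  +0.2009  +0.3728  -0.2946]
  T[2,:] = [+0.0000  -0.0783  -0.1277  -0.1381]
  T[3,:] = [+0.0000  -0.4016  -0.0549  -0.1988]
|eigenvalues of T|: 0.4065, 0.2818, 0.2818, 0.0000.
ρ(T) = max|λ| = 0.4065; 0.4065 < 1 ⇒ converges.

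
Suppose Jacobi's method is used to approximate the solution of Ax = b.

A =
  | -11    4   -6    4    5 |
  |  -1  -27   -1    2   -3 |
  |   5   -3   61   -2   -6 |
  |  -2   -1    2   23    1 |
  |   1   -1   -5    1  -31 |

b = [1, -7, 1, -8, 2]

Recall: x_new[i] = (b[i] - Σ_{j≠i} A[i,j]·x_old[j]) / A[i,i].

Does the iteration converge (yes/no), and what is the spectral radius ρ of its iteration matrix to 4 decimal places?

yes, ρ = 0.2837

Let D = diag(-11, -27, 61, 23, -31); L, U the strict triangles.
T_J = -D⁻¹(L+U): T[1,2] = -(-1)/(-27) = -0.0370; T[1,1] = 0.
  T[0,:] = [+0.0000  +0.3636  -0.5455  +0.3636  +0.4545]
  T[1,:] = [-0.0370  +0.0000  -0.0370  +0.0741  -0.1111]
  T[2,:] = [-0.0820  +0.0492  +0.0000  +0.0328  +0.0984]
  T[3,:] = [+0.0870  +0.0435  -0.0870  +0.0000  -0.0435]
  T[4,:] = [+0.0323  -0.0323  -0.1613  +0.0323  +0.0000]
|roots of det(T-λI)|: 0.2837, 0.2162, 0.2162, 0.1049, 0.0341.
spectral radius ρ = 0.2837; 0.2837 < 1, so it converges for any x₀.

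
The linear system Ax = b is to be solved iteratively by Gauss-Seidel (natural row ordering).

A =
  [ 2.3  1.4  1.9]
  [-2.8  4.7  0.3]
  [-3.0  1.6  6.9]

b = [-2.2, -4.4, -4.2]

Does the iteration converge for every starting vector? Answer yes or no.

yes

A = D + L + U where D = diag(2.3, 4.7, 6.9).
GS T = -(D+L)⁻¹U: row 0 first, T[0,2] = -(1.9)/(2.3) = -0.8261; later rows by forward substitution.
  T[0,:] = [+0.0000 -0.6087 -0.8261]
  T[1,:] = [+0.0000 -0.3626 -0.5560]
  T[2,:] = [+0.0000 -0.1806 -0.2302]
|roots of det(T-λI)|: 0.6201, 0.0272, 0.0000.
ρ = 0.6201; 0.6201 < 1, so it converges for any x₀.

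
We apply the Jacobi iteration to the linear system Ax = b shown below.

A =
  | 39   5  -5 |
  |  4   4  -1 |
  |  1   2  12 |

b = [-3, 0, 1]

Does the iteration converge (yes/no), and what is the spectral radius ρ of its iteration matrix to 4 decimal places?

yes, ρ = 0.3743

Split A = D + L + U, D = diag(39, 4, 12).
Jacobi: T = -D⁻¹(L+U), T[0,1] = -(5)/(39) = -0.1282; T[0,0] = 0.
  T[0,:] = [+0.0000, -0.1282, +0.1282]
  T[1,:] = [-1.0000, +0.0000, +0.2500]
  T[2,:] = [-0.0833, -0.1667, +0.0000]
moduli |λ_i(T)| = 0.3743, 0.2534, 0.2534.
ρ = 0.3743; 0.3743 < 1, so it converges for any x₀.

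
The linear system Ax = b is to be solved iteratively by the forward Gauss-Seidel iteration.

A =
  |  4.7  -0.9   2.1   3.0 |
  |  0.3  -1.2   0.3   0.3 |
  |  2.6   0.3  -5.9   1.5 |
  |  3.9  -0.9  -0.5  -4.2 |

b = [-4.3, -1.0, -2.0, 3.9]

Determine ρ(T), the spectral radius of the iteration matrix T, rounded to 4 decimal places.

0.6627

Write A = D+L+U with D = diag(4.7, -1.2, -5.9, -4.2).
Gauss-Seidel: T = -(D+L)⁻¹U, row 0 first, T[0,3] = -(3)/(4.7) = -0.6383; later rows by forward substitution.
  T[0,:] = [+0.0000, +0.1915, -0.4468, -0.6383]
  T[1,:] = [+0.0000, +0.0479, +0.1383, +0.0904]
  T[2,:] = [+0.0000, +0.0868, -0.1899, -0.0224]
  T[3,:] = [+0.0000, +0.1572, -0.4219, -0.6094]
eigenvalue magnitudes: 0.6627, 0.1823, 0.0936, 0.0000.
spectral radius ρ = 0.6627; 0.6627 < 1, so it converges for any x₀.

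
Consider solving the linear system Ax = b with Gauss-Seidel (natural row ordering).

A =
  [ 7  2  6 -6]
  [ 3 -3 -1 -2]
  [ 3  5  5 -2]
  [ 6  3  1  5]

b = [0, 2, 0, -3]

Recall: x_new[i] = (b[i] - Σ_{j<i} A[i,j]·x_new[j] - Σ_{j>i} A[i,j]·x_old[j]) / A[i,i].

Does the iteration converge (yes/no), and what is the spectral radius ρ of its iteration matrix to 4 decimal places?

Split A = D + L + U, D = diag(7, -3, 5, 5).
Gauss-Seidel: T = -(D+L)⁻¹U, row 0 first, T[0,2] = -(6)/(7) = -0.8571; later rows by forward substitution.
  T[0,:] = [+0.0000, -0.2857, -0.8571, +0.8571]
  T[1,:] = [+0.0000, -0.2857, -1.1905, +0.1905]
  T[2,:] = [+0.0000, +0.4571, +1.7048, -0.3048]
  T[3,:] = [+0.0000, +0.4229, +1.4019, -1.0819]
|roots of det(T-λI)|: 1.2281, 0.9310, 0.0400, 0.0000.
ρ = 1.2281; 1.2281 > 1 ⇒ diverges.

no, ρ = 1.2281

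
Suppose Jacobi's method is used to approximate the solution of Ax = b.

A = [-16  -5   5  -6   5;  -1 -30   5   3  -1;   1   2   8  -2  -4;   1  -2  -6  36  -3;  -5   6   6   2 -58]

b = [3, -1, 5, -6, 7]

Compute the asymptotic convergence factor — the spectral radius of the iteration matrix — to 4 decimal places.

0.3291

Let D = diag(-16, -30, 8, 36, -58); L, U the strict triangles.
Jacobi: T = -D⁻¹(L+U), T[0,2] = -(5)/(-16) = +0.3125; T[0,0] = 0.
  T[0,:] = [+0.0000  -0.3125  +0.3125  -0.3750  +0.3125]
  T[1,:] = [-0.0333  +0.0000  +0.1667  +0.1000  -0.0333]
  T[2,:] = [-0.1250  -0.2500  +0.0000  +0.2500  +0.5000]
  T[3,:] = [-0.0278  +0.0556  +0.1667  +0.0000  +0.0833]
  T[4,:] = [-0.0862  +0.1034  +0.1034  +0.0345  +0.0000]
|λ(T)| sorted: 0.3291, 0.2447, 0.2447, 0.1762, 0.1762.
ρ(T) = max|λ| = 0.3291; 0.3291 < 1 ⇒ converges.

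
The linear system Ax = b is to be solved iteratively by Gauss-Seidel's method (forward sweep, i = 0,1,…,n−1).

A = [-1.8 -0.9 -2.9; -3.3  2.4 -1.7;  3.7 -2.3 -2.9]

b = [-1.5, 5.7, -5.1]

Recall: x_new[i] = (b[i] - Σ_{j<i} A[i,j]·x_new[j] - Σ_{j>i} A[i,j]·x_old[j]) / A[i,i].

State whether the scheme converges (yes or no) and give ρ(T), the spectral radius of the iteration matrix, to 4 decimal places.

A = D + L + U where D = diag(-1.8, 2.4, -2.9).
T_GS = -(D+L)⁻¹U: row 0 first, T[0,2] = -(-2.9)/(-1.8) = -1.6111; later rows by forward substitution.
  T[0,:] = [+0.0000 -0.5000 -1.6111]
  T[1,:] = [+0.0000 -0.6875 -1.5069]
  T[2,:] = [+0.0000 -0.0927 -0.8604]
|λ(T)| sorted: 1.1575, 0.3904, 0.0000.
ρ(T) = max|λ| = 1.1575; 1.1575 > 1 ⇒ diverges.

no, ρ = 1.1575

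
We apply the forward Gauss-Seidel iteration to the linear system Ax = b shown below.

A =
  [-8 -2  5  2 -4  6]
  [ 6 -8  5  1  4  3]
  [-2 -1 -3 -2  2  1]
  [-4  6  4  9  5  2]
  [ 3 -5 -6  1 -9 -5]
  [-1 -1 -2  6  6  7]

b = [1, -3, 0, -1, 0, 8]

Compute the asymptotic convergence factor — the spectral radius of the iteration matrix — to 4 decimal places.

1.2778

Diagonal D = diag(-8, -8, -3, 9, -9, 7); L, U strict lower/upper.
GS T = -(D+L)⁻¹U: row 0 first, T[0,2] = -(5)/(-8) = +0.6250; later rows by forward substitution.
  T[0,:] = [+0.0000, -0.2500, +0.6250, +0.2500, -0.5000, +0.7500]
  T[1,:] = [+0.0000, -0.1875, +1.0938, +0.3125, +0.1250, +0.9375]
  T[2,:] = [+0.0000, +0.2292, -0.7812, -0.9375, +0.9583, -0.4792]
  T[3,:] = [+0.0000, -0.0880, -0.1042, +0.3194, -1.2870, -0.3009]
  T[4,:] = [+0.0000, -0.1417, +0.1100, +0.5702, -1.0180, -0.5404]
  T[5,:] = [+0.0000, +0.1998, +0.0174, -0.9501, +2.1960, +0.8253]
|eigenvalues of T|: 1.2778, 0.8894, 0.8894, 0.1426, 0.0319, 0.0000.
ρ = 1.2778; 1.2778 > 1 ⇒ diverges.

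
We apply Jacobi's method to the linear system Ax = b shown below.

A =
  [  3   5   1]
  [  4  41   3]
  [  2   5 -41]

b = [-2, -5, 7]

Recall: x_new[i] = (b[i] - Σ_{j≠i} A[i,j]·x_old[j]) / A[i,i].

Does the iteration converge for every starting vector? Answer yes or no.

yes

Write A = D+L+U with D = diag(3, 41, -41).
Jacobi: T = -D⁻¹(L+U), T[2,0] = -(2)/(-41) = +0.0488; T[2,2] = 0.
  T[0,:] = [+0.0000, -1.6667, -0.3333]
  T[1,:] = [-0.0976, +0.0000, -0.0732]
  T[2,:] = [+0.0488, +0.1220, +0.0000]
eigenvalue magnitudes: 0.4026, 0.3273, 0.0753.
spectral radius ρ = 0.4026; 0.4026 < 1 ⇒ converges.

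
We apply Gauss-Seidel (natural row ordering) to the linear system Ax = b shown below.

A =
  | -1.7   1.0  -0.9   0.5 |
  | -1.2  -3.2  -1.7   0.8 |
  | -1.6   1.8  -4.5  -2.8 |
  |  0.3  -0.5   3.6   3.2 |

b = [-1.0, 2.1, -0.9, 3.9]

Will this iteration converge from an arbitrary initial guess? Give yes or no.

yes

Split A = D + L + U, D = diag(-1.7, -3.2, -4.5, 3.2).
Gauss-Seidel: T = -(D+L)⁻¹U, row 0 first, T[0,2] = -(-0.9)/(-1.7) = -0.5294; later rows by forward substitution.
  T[0,:] = [+0.0000  +0.5882  -0.5294  +0.2941]
  T[1,:] = [+0.0000  -0.2206  -0.3327  +0.1397]
  T[2,:] = [+0.0000  -0.2974  +0.0551  -0.6709]
  T[3,:] = [+0.0000  +0.2449  -0.0644  +0.7490]
|λ(T)| sorted: 0.9062, 0.3761, 0.0535, 0.0000.
spectral radius ρ = 0.9062; 0.9062 < 1: convergent.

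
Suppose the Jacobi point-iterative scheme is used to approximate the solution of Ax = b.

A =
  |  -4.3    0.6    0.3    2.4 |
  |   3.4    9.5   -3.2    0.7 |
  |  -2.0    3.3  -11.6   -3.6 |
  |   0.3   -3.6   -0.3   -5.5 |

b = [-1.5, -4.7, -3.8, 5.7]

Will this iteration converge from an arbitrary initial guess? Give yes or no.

Write A = D+L+U with D = diag(-4.3, 9.5, -11.6, -5.5).
Jacobi T = -D⁻¹(L+U): T[2,1] = -(3.3)/(-11.6) = +0.2845; T[2,2] = 0.
  T[0,:] = [+0.0000, +0.1395, +0.0698, +0.5581]
  T[1,:] = [-0.3579, +0.0000, +0.3368, -0.0737]
  T[2,:] = [-0.1724, +0.2845, +0.0000, -0.3103]
  T[3,:] = [+0.0545, -0.6545, -0.0545, +0.0000]
moduli |λ_i(T)| = 0.6697, 0.5144, 0.5144, 0.0947.
ρ(T) = max|λ| = 0.6697; 0.6697 < 1 ⇒ converges.

yes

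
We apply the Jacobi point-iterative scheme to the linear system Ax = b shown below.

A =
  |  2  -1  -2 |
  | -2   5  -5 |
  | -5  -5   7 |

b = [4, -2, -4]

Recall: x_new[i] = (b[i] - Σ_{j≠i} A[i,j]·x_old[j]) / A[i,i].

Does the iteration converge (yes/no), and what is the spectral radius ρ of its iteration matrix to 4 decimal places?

no, ρ = 1.4404

A = D + L + U where D = diag(2, 5, 7).
Jacobi T = -D⁻¹(L+U): T[2,1] = -(-5)/(7) = +0.7143; T[2,2] = 0.
  T[0,:] = [+0.0000, +0.5000, +1.0000]
  T[1,:] = [+0.4000, +0.0000, +1.0000]
  T[2,:] = [+0.7143, +0.7143, +0.0000]
|λ(T)| sorted: 1.4404, 0.9893, 0.4511.
ρ(T) = max|λ| = 1.4404; 1.4404 > 1, so it fails to converge.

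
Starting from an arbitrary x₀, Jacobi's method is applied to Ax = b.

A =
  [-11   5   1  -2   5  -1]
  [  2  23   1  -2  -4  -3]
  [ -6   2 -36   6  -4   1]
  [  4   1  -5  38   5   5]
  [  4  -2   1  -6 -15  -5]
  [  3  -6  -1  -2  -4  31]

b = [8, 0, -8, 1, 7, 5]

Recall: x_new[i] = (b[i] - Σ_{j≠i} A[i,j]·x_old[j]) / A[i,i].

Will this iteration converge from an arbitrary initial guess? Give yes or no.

Write A = D+L+U with D = diag(-11, 23, -36, 38, -15, 31).
T_J = -D⁻¹(L+U): T[0,5] = -(-1)/(-11) = -0.0909; T[0,0] = 0.
  T[0,:] = [+0.0000  +0.4545  +0.0909  -0.1818  +0.4545  -0.0909]
  T[1,:] = [-0.0870  +0.0000  -0.0435  +0.0870  +0.1739  +0.1304]
  T[2,:] = [-0.1667  +0.0556  +0.0000  +0.1667  -0.1111  +0.0278]
  T[3,:] = [-0.1053  -0.0263  +0.1316  +0.0000  -0.1316  -0.1316]
  T[4,:] = [+0.2667  -0.1333  +0.0667  -0.4000  +0.0000  -0.3333]
  T[5,:] = [-0.0968  +0.1935  +0.0323  +0.0645  +0.1290  +0.0000]
|roots of det(T-λI)|: 0.5109, 0.2562, 0.2562, 0.1610, 0.0810, 0.0386.
ρ(T) = max|λ| = 0.5109; 0.5109 < 1: convergent.

yes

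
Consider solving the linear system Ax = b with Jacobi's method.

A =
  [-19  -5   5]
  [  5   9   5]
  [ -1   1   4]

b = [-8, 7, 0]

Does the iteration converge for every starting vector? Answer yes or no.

yes

Write A = D+L+U with D = diag(-19, 9, 4).
T_J = -D⁻¹(L+U): T[2,1] = -(1)/(4) = -0.2500; T[2,2] = 0.
  T[0,:] = [+0.0000, -0.2632, +0.2632]
  T[1,:] = [-0.5556, +0.0000, -0.5556]
  T[2,:] = [+0.2500, -0.2500, +0.0000]
eigenvalue magnitudes: 0.6773, 0.4210, 0.2563.
ρ = 0.6773; 0.6773 < 1: convergent.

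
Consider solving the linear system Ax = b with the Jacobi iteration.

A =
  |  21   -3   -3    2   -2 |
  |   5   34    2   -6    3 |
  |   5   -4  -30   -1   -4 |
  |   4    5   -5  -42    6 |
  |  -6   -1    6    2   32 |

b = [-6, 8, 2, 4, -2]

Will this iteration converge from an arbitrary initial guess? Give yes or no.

yes

Diagonal D = diag(21, 34, -30, -42, 32); L, U strict lower/upper.
Jacobi: T = -D⁻¹(L+U), T[4,0] = -(-6)/(32) = +0.1875; T[4,4] = 0.
  T[0,:] = [+0.0000, +0.1429, +0.1429, -0.0952, +0.0952]
  T[1,:] = [-0.1471, +0.0000, -0.0588, +0.1765, -0.0882]
  T[2,:] = [+0.1667, -0.1333, +0.0000, -0.0333, -0.1333]
  T[3,:] = [+0.0952, +0.1190, -0.1190, +0.0000, +0.1429]
  T[4,:] = [+0.1875, +0.0312, -0.1875, -0.0625, +0.0000]
|roots of det(T-λI)|: 0.3038, 0.2574, 0.1542, 0.1542, 0.0645.
ρ(T) = max|λ| = 0.3038; 0.3038 < 1, so it converges for any x₀.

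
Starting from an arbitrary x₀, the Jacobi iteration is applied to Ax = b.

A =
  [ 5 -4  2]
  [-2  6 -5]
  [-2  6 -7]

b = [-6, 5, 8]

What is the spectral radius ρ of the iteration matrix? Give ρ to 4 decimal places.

1.1648

Diagonal D = diag(5, 6, -7); L, U strict lower/upper.
Jacobi: T = -D⁻¹(L+U), T[0,2] = -(2)/(5) = -0.4000; T[0,0] = 0.
  T[0,:] = [+0.0000  +0.8000  -0.4000]
  T[1,:] = [+0.3333  +0.0000  +0.8333]
  T[2,:] = [-0.2857  +0.8571  +0.0000]
|λ(T)| sorted: 1.1648, 0.8610, 0.3039.
spectral radius ρ = 1.1648; 1.1648 > 1, so it fails to converge.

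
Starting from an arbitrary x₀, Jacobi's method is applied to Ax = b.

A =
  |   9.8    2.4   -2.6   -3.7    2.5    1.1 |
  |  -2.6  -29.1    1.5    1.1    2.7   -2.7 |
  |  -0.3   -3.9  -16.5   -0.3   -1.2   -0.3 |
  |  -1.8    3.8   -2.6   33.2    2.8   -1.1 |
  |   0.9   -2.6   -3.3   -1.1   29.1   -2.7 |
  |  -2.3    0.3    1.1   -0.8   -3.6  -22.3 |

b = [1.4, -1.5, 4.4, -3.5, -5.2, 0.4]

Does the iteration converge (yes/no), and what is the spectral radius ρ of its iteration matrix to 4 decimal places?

Let D = diag(9.8, -29.1, -16.5, 33.2, 29.1, -22.3); L, U the strict triangles.
T_J = -D⁻¹(L+U): T[1,4] = -(2.7)/(-29.1) = +0.0928; T[1,1] = 0.
  T[0,:] = [+0.0000 -0.2449 +0.2653 +0.3776 -0.2551 -0.1122]
  T[1,:] = [-0.0893 +0.0000 +0.0515 +0.0378 +0.0928 -0.0928]
  T[2,:] = [-0.0182 -0.2364 +0.0000 -0.0182 -0.0727 -0.0182]
  T[3,:] = [+0.0542 -0.1145 +0.0783 +0.0000 -0.0843 +0.0331]
  T[4,:] = [-0.0309 +0.0893 +0.1134 +0.0378 +0.0000 +0.0928]
  T[5,:] = [-0.1031 +0.0135 +0.0493 -0.0359 -0.1614 +0.0000]
eigenvalue magnitudes: 0.2859, 0.2123, 0.2123, 0.1698, 0.1698, 0.0777.
ρ(T) = max|λ| = 0.2859; 0.2859 < 1 ⇒ converges.

yes, ρ = 0.2859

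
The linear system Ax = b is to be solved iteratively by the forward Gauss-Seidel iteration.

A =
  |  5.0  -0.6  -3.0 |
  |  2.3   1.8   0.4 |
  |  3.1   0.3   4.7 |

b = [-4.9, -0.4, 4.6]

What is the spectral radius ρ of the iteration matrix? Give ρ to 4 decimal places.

0.5198

Write A = D+L+U with D = diag(5, 1.8, 4.7).
T_GS = -(D+L)⁻¹U: row 0 first, T[0,2] = -(-3)/(5) = +0.6000; later rows by forward substitution.
  T[0,:] = [+0.0000 +0.1200 +0.6000]
  T[1,:] = [+0.0000 -0.1533 -0.9889]
  T[2,:] = [+0.0000 -0.0694 -0.3326]
|roots of det(T-λI)|: 0.5198, 0.0338, 0.0000.
ρ = 0.5198; 0.5198 < 1: convergent.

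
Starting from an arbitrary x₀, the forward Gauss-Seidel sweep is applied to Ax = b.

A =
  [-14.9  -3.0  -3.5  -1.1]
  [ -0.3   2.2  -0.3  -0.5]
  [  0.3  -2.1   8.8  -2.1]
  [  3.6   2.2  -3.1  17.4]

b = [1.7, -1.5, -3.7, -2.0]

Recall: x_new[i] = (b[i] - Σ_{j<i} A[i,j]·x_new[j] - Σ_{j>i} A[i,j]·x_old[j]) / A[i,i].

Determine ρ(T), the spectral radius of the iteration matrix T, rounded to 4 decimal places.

Split A = D + L + U, D = diag(-14.9, 2.2, 8.8, 17.4).
T_GS = -(D+L)⁻¹U: row 0 first, T[0,1] = -(-3)/(-14.9) = -0.2013; later rows by forward substitution.
  T[0,:] = [+0.0000, -0.2013, -0.2349, -0.0738]
  T[1,:] = [+0.0000, -0.0275, +0.1043, +0.2172]
  T[2,:] = [+0.0000, +0.0003, +0.0329, +0.2930]
  T[3,:] = [+0.0000, +0.0452, +0.0413, +0.0400]
|λ(T)| sorted: 0.1961, 0.0831, 0.0831, 0.0000.
ρ = 0.1961; 0.1961 < 1 ⇒ converges.

0.1961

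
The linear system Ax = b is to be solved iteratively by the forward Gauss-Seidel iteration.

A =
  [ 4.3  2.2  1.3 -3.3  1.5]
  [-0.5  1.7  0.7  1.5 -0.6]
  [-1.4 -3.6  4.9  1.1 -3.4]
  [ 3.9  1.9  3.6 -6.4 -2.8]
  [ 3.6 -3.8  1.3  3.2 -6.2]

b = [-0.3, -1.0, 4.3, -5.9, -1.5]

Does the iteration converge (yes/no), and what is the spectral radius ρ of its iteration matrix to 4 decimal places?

Split A = D + L + U, D = diag(4.3, 1.7, 4.9, -6.4, -6.2).
GS T = -(D+L)⁻¹U: row 0 first, T[0,3] = -(-3.3)/(4.3) = +0.7674; later rows by forward substitution.
  T[0,:] = [+0.0000  -0.5116  -0.3023  +0.7674  -0.3488]
  T[1,:] = [+0.0000  -0.1505  -0.5007  -0.6566  +0.2503]
  T[2,:] = [+0.0000  -0.2567  -0.4542  -0.4876  +0.7781]
  T[3,:] = [+0.0000  -0.5009  -0.5884  -0.0016  -0.1381]
  T[4,:] = [+0.0000  -0.5172  -0.2676  +0.7450  -0.2641]
|λ(T)| sorted: 1.1554, 0.4946, 0.4946, 0.0425, 0.0000.
spectral radius ρ = 1.1554; 1.1554 > 1, so it fails to converge.

no, ρ = 1.1554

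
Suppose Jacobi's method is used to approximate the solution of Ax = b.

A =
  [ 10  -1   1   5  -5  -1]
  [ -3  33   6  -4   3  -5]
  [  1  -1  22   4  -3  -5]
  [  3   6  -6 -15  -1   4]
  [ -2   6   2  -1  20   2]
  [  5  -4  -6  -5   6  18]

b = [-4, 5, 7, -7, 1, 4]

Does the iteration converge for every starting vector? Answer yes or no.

Split A = D + L + U, D = diag(10, 33, 22, -15, 20, 18).
T_J = -D⁻¹(L+U): T[5,4] = -(6)/(18) = -0.3333; T[5,5] = 0.
  T[0,:] = [+0.0000, +0.1000, -0.1000, -0.5000, +0.5000, +0.1000]
  T[1,:] = [+0.0909, +0.0000, -0.1818, +0.1212, -0.0909, +0.1515]
  T[2,:] = [-0.0455, +0.0455, +0.0000, -0.1818, +0.1364, +0.2273]
  T[3,:] = [+0.2000, +0.4000, -0.4000, +0.0000, -0.0667, +0.2667]
  T[4,:] = [+0.1000, -0.3000, -0.1000, +0.0500, +0.0000, -0.1000]
  T[5,:] = [-0.2778, +0.2222, +0.3333, +0.2778, -0.3333, +0.0000]
|λ(T)| sorted: 0.5382, 0.3061, 0.3061, 0.2469, 0.1375, 0.0410.
ρ(T) = max|λ| = 0.5382; 0.5382 < 1: convergent.

yes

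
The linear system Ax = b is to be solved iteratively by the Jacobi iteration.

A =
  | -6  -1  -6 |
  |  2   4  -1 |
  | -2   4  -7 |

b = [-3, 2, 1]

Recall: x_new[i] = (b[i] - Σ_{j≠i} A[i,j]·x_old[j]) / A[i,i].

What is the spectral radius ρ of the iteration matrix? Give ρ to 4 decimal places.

Write A = D+L+U with D = diag(-6, 4, -7).
T_J = -D⁻¹(L+U): T[0,2] = -(-6)/(-6) = -1.0000; T[0,0] = 0.
  T[0,:] = [+0.0000 -0.1667 -1.0000]
  T[1,:] = [-0.5000 +0.0000 +0.2500]
  T[2,:] = [-0.2857 +0.5714 +0.0000]
|eigenvalues of T|: 0.9150, 0.5703, 0.5703.
spectral radius ρ = 0.9150; 0.9150 < 1: convergent.

0.9150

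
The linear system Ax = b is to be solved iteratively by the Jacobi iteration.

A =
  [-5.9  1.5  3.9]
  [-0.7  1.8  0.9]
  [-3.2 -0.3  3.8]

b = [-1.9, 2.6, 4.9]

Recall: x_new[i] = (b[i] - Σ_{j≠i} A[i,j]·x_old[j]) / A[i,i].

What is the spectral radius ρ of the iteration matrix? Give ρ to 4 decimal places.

Write A = D+L+U with D = diag(-5.9, 1.8, 3.8).
T_J = -D⁻¹(L+U): T[1,2] = -(0.9)/(1.8) = -0.5000; T[1,1] = 0.
  T[0,:] = [+0.0000  +0.2542  +0.6610]
  T[1,:] = [+0.3889  +0.0000  -0.5000]
  T[2,:] = [+0.8421  +0.0789  +0.0000]
moduli |λ_i(T)| = 0.8476, 0.7017, 0.1459.
spectral radius ρ = 0.8476; 0.8476 < 1 ⇒ converges.

0.8476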